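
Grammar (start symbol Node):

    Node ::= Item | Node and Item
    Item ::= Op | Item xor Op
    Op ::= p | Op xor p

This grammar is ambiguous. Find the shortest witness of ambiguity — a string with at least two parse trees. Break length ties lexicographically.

length 1: no string has ≥2 trees
length 3: p xor p has 2 parse trees

Two derivations of p xor p:
  Node ⇒ Item ⇒ Op ⇒ Op xor p ⇒ p xor p
  Node ⇒ Item ⇒ Item xor Op ⇒ Op xor Op ⇒ p xor Op ⇒ p xor p

p xor p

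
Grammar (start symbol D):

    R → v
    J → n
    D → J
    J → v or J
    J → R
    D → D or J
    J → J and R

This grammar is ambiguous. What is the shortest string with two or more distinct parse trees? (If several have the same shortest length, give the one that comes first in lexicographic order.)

length 1: no string has ≥2 trees
length 3: v or n has 2 parse trees

Two derivations of v or n:
  D ⇒ J ⇒ v or J ⇒ v or n
  D ⇒ D or J ⇒ J or J ⇒ R or J ⇒ v or J ⇒ v or n

v or n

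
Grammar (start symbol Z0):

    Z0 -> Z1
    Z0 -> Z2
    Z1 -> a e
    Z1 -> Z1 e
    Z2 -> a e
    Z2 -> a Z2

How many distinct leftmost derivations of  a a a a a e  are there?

1

Parse trees for a a a a a e:
  [Z0 [Z2 a [Z2 a [Z2 a [Z2 a [Z2 a e]]]]]]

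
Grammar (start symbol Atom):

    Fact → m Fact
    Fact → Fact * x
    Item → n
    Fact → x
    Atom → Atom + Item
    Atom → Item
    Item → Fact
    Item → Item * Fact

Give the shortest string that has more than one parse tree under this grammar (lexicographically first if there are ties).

length 1: no string has ≥2 trees
length 2: no string has ≥2 trees
length 3: x * x has 2 parse trees

Two derivations of x * x:
  Atom ⇒ Item ⇒ Fact ⇒ Fact * x ⇒ x * x
  Atom ⇒ Item ⇒ Item * Fact ⇒ Fact * Fact ⇒ x * Fact ⇒ x * x

x * x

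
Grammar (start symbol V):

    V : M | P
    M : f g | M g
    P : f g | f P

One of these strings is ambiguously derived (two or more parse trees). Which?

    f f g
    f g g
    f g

f g

f f g: 1 tree
f g g: 1 tree
f g: 2 trees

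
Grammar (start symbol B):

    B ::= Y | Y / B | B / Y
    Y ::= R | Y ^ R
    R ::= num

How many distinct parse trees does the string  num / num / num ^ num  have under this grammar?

Parse trees for num / num / num ^ num:
  [B [Y [R num]] / [B [Y [R num]] / [B [Y [Y [R num]] ^ [R num]]]]]
  [B [Y [R num]] / [B [B [Y [R num]]] / [Y [Y [R num]] ^ [R num]]]]
  [B [B [Y [R num]] / [B [Y [R num]]]] / [Y [Y [R num]] ^ [R num]]]
  [B [B [B [Y [R num]]] / [Y [R num]]] / [Y [Y [R num]] ^ [R num]]]

4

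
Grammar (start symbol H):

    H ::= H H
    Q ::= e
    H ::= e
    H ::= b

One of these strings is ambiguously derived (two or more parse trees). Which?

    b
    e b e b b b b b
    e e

e b e b b b b b

b: 1 tree
e b e b b b b b: 429 trees
e e: 1 tree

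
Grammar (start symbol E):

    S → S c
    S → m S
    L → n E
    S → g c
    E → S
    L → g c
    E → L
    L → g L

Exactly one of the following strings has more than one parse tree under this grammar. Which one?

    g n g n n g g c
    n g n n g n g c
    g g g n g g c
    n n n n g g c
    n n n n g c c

n g n n g n g c

g n g n n g g c: 1 tree
n g n n g n g c: 2 trees
g g g n g g c: 1 tree
n n n n g g c: 1 tree
n n n n g c c: 1 tree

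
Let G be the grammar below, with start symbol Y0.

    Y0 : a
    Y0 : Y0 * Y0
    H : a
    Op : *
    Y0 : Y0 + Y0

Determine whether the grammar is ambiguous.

Witness: a * a * a

Derivation 1: Y0 ⇒ Y0 * Y0 ⇒ a * Y0 ⇒ a * Y0 * Y0 ⇒ a * a * Y0 ⇒ a * a * a
Derivation 2: Y0 ⇒ Y0 * Y0 ⇒ Y0 * Y0 * Y0 ⇒ a * Y0 * Y0 ⇒ a * a * Y0 ⇒ a * a * a

Two distinct leftmost derivations for the same string.

Ambiguous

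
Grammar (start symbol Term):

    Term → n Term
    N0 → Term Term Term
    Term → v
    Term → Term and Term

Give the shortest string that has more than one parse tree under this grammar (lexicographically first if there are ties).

length 1: no string has ≥2 trees
length 2: no string has ≥2 trees
length 3: no string has ≥2 trees
length 4: n v and v has 2 parse trees

Two derivations of n v and v:
  Term ⇒ n Term ⇒ n Term and Term ⇒ n v and Term ⇒ n v and v
  Term ⇒ Term and Term ⇒ n Term and Term ⇒ n v and Term ⇒ n v and v

n v and v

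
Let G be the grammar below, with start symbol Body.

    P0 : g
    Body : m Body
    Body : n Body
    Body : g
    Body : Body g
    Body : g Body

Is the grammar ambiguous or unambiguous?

Witness: g g

Derivation 1: Body ⇒ Body g ⇒ g g
Derivation 2: Body ⇒ g Body ⇒ g g

Two distinct leftmost derivations for the same string.

Ambiguous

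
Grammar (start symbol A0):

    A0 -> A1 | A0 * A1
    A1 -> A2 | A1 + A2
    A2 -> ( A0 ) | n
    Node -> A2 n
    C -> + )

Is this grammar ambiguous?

(Node, C are unreachable from A0, so their rules don't affect L(A0).) A0 → A0 * A1 | A1  ;  A1 → A1 + A2 | A2  — a left-associative chain with A2 at the bottom. Each string factors uniquely by precedence.

Unambiguous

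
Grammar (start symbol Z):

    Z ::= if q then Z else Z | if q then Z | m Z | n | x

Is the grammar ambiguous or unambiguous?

Ambiguous

Witness: if q then if q then n else n

Derivation 1: Z ⇒ if q then Z else Z ⇒ if q then if q then Z else Z ⇒ if q then if q then n else Z ⇒ if q then if q then n else n
Derivation 2: Z ⇒ if q then Z ⇒ if q then if q then Z else Z ⇒ if q then if q then n else Z ⇒ if q then if q then n else n

Two distinct leftmost derivations for the same string.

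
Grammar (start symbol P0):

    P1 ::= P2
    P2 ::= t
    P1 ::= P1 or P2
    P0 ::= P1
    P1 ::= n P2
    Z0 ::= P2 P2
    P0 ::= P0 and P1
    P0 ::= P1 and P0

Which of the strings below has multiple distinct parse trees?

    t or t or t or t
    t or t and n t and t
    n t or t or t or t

t or t and n t and t

t or t or t or t: 1 tree
t or t and n t and t: 4 trees
n t or t or t or t: 1 tree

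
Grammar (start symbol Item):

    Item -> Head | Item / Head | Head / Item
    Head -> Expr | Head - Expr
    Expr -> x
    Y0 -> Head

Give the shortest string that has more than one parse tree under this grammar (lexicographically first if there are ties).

x / x

length 1: no string has ≥2 trees
length 3: x / x has 2 parse trees

Two derivations of x / x:
  Item ⇒ Item / Head ⇒ Head / Head ⇒ Expr / Head ⇒ x / Head ⇒ x / Expr ⇒ x / x
  Item ⇒ Head / Item ⇒ Expr / Item ⇒ x / Item ⇒ x / Head ⇒ x / Expr ⇒ x / x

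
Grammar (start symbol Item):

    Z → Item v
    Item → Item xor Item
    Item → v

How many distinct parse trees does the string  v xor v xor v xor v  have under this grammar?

Parse trees for v xor v xor v xor v:
  [Item [Item v] xor [Item [Item v] xor [Item [Item v] xor [Item v]]]]
  [Item [Item v] xor [Item [Item [Item v] xor [Item v]] xor [Item v]]]
  [Item [Item [Item v] xor [Item v]] xor [Item [Item v] xor [Item v]]]
  [Item [Item [Item v] xor [Item [Item v] xor [Item v]]] xor [Item v]]
  [Item [Item [Item [Item v] xor [Item v]] xor [Item v]] xor [Item v]]

5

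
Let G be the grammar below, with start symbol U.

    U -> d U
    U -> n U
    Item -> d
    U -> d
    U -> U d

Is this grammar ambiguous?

Witness: d d

Derivation 1: U ⇒ d U ⇒ d d
Derivation 2: U ⇒ U d ⇒ d d

Two distinct leftmost derivations for the same string.

Ambiguous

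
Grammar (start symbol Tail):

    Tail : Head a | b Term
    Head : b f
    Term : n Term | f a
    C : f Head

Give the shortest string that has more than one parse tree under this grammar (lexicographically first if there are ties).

length 3: b f a has 2 parse trees

Two derivations of b f a:
  Tail ⇒ Head a ⇒ b f a
  Tail ⇒ b Term ⇒ b f a

b f a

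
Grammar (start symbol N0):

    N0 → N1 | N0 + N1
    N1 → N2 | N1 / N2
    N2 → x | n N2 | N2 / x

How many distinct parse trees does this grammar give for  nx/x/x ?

Parse trees for nx/x/x:
  [N0 [N1 [N2 n [N2 [N2 [N2 x] / x] / x]]]]
  [N0 [N1 [N2 [N2 n [N2 [N2 x] / x]] / x]]]
  [N0 [N1 [N2 [N2 [N2 n [N2 x]] / x] / x]]]
  [N0 [N1 [N1 [N2 n [N2 x]]] / [N2 [N2 x] / x]]]
  [N0 [N1 [N1 [N2 n [N2 [N2 x] / x]]] / [N2 x]]]
  [N0 [N1 [N1 [N2 [N2 n [N2 x]] / x]] / [N2 x]]]
  [N0 [N1 [N1 [N1 [N2 n [N2 x]]] / [N2 x]] / [N2 x]]]

7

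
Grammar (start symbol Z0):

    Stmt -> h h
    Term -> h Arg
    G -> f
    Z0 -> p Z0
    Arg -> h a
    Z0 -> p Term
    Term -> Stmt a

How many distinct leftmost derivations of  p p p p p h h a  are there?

Parse trees for p p p p p h h a:
  [Z0 p [Z0 p [Z0 p [Z0 p [Z0 p [Term h [Arg h a]]]]]]]
  [Z0 p [Z0 p [Z0 p [Z0 p [Z0 p [Term [Stmt h h] a]]]]]]

2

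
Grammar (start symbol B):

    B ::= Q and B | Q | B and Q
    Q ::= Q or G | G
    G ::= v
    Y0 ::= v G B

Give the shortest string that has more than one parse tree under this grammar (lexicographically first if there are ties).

length 1: no string has ≥2 trees
length 3: v and v has 2 parse trees

Two derivations of v and v:
  B ⇒ Q and B ⇒ G and B ⇒ v and B ⇒ v and Q ⇒ v and G ⇒ v and v
  B ⇒ B and Q ⇒ Q and Q ⇒ G and Q ⇒ v and Q ⇒ v and G ⇒ v and v

v and v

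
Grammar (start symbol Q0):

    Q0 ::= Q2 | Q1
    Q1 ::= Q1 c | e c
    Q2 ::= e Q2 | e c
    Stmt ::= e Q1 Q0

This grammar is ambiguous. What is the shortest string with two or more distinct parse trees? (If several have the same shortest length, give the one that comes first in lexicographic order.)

e c

length 2: e c has 2 parse trees

Two derivations of e c:
  Q0 ⇒ Q2 ⇒ e c
  Q0 ⇒ Q1 ⇒ e c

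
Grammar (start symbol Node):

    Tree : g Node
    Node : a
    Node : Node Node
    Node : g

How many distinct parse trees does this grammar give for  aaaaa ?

14

Parse trees for aaaaa (showing first 6 of 14):
  [Node [Node a] [Node [Node a] [Node [Node a] [Node [Node a] [Node a]]]]]
  [Node [Node a] [Node [Node a] [Node [Node [Node a] [Node a]] [Node a]]]]
  [Node [Node a] [Node [Node [Node a] [Node a]] [Node [Node a] [Node a]]]]
  [Node [Node a] [Node [Node [Node a] [Node [Node a] [Node a]]] [Node a]]]
  [Node [Node a] [Node [Node [Node [Node a] [Node a]] [Node a]] [Node a]]]
  [Node [Node [Node a] [Node a]] [Node [Node a] [Node [Node a] [Node a]]]]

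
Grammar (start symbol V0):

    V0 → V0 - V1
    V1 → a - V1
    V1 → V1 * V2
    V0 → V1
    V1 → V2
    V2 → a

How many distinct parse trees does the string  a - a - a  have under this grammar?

Parse trees for a - a - a:
  [V0 [V0 [V1 [V2 a]]] - [V1 a - [V1 [V2 a]]]]
  [V0 [V0 [V0 [V1 [V2 a]]] - [V1 [V2 a]]] - [V1 [V2 a]]]
  [V0 [V0 [V1 a - [V1 [V2 a]]]] - [V1 [V2 a]]]
  [V0 [V1 a - [V1 a - [V1 [V2 a]]]]]

4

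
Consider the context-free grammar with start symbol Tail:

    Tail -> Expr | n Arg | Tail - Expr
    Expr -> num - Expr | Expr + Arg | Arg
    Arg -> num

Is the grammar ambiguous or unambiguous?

Ambiguous

Witness: num - num

Derivation 1: Tail ⇒ Expr ⇒ num - Expr ⇒ num - Arg ⇒ num - num
Derivation 2: Tail ⇒ Tail - Expr ⇒ Expr - Expr ⇒ Arg - Expr ⇒ num - Expr ⇒ num - Arg ⇒ num - num

Two distinct leftmost derivations for the same string.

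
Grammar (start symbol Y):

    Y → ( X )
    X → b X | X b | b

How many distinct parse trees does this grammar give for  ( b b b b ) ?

8

Parse trees for ( b b b b ):
  [Y ( [X b [X b [X b [X b]]]] )]
  [Y ( [X b [X b [X [X b] b]]] )]
  [Y ( [X b [X [X b [X b]] b]] )]
  [Y ( [X b [X [X [X b] b] b]] )]
  [Y ( [X [X b [X b [X b]]] b] )]
  [Y ( [X [X b [X [X b] b]] b] )]
  [Y ( [X [X [X b [X b]] b] b] )]
  [Y ( [X [X [X [X b] b] b] b] )]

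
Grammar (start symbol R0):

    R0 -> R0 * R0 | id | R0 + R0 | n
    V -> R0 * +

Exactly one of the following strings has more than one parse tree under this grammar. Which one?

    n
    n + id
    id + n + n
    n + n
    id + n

id + n + n

n: 1 tree
n + id: 1 tree
id + n + n: 2 trees
n + n: 1 tree
id + n: 1 tree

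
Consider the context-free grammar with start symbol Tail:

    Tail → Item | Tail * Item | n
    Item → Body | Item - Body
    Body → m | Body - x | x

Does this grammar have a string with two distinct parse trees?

Ambiguous

Witness: m - x

Derivation 1: Tail ⇒ Item ⇒ Body ⇒ Body - x ⇒ m - x
Derivation 2: Tail ⇒ Item ⇒ Item - Body ⇒ Body - Body ⇒ m - Body ⇒ m - x

Two distinct leftmost derivations for the same string.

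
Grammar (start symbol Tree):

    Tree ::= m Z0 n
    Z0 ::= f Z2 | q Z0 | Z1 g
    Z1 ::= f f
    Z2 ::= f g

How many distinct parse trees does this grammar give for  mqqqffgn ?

2

Parse trees for mqqqffgn:
  [Tree m [Z0 q [Z0 q [Z0 q [Z0 f [Z2 f g]]]]] n]
  [Tree m [Z0 q [Z0 q [Z0 q [Z0 [Z1 f f] g]]]] n]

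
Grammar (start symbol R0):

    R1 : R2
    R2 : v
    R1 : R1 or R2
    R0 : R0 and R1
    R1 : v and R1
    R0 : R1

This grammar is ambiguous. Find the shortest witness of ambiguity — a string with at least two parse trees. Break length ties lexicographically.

v and v

length 1: no string has ≥2 trees
length 3: v and v has 2 parse trees

Two derivations of v and v:
  R0 ⇒ R0 and R1 ⇒ R1 and R1 ⇒ R2 and R1 ⇒ v and R1 ⇒ v and R2 ⇒ v and v
  R0 ⇒ R1 ⇒ v and R1 ⇒ v and R2 ⇒ v and v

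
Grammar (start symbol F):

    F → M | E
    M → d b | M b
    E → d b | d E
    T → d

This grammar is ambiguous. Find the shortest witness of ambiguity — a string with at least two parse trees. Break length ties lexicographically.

length 2: d b has 2 parse trees

Two derivations of d b:
  F ⇒ M ⇒ d b
  F ⇒ E ⇒ d b

d b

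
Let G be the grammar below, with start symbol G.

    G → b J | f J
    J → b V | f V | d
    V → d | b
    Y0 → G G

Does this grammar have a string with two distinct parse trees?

Unambiguous

Only G, J, V are reachable from G; ignoring the rest: The reachable rules are right-linear with at most one rule per (nonterminal, next-terminal) pair. Each input token forces the next rule, so parsing is deterministic.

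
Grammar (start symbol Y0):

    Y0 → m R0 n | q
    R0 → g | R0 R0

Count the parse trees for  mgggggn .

14

Parse trees for mgggggn (showing first 6 of 14):
  [Y0 m [R0 [R0 g] [R0 [R0 g] [R0 [R0 g] [R0 [R0 g] [R0 g]]]]] n]
  [Y0 m [R0 [R0 g] [R0 [R0 g] [R0 [R0 [R0 g] [R0 g]] [R0 g]]]] n]
  [Y0 m [R0 [R0 g] [R0 [R0 [R0 g] [R0 g]] [R0 [R0 g] [R0 g]]]] n]
  [Y0 m [R0 [R0 g] [R0 [R0 [R0 g] [R0 [R0 g] [R0 g]]] [R0 g]]] n]
  [Y0 m [R0 [R0 g] [R0 [R0 [R0 [R0 g] [R0 g]] [R0 g]] [R0 g]]] n]
  [Y0 m [R0 [R0 [R0 g] [R0 g]] [R0 [R0 g] [R0 [R0 g] [R0 g]]]] n]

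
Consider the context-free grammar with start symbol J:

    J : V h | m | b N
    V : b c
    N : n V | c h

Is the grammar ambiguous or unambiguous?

Ambiguous

Witness: b c h

Derivation 1: J ⇒ V h ⇒ b c h
Derivation 2: J ⇒ b N ⇒ b c h

Two distinct leftmost derivations for the same string.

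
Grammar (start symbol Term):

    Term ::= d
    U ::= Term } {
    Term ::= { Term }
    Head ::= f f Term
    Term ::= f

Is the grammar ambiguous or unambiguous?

Unambiguous

(Head, U are unreachable from Term, so their rules don't affect L(Term).) L(Term) is { openⁿ atom closeⁿ : n ≥ 0 }. The bracket depth fixes n, and the derivation is forced at every step.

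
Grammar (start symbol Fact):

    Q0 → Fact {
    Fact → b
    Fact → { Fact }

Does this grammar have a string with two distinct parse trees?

(Q0 is unreachable from Fact, so its rules don't affect L(Fact).) Each string is a nest of matched brackets around a single atom. An opening bracket forces the recursive rule; an atom forces the base rule.

Unambiguous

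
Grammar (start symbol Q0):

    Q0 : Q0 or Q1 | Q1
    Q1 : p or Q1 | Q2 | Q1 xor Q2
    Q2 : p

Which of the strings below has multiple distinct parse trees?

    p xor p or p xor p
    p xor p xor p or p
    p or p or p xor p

p xor p or p xor p: 1 tree
p xor p xor p or p: 1 tree
p or p or p xor p: 7 trees

p or p or p xor p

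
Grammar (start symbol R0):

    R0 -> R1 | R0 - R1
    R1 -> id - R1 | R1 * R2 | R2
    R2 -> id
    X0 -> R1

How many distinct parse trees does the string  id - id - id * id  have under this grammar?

Parse trees for id - id - id * id:
  [R0 [R1 id - [R1 id - [R1 [R1 [R2 id]] * [R2 id]]]]]
  [R0 [R1 id - [R1 [R1 id - [R1 [R2 id]]] * [R2 id]]]]
  [R0 [R1 [R1 id - [R1 id - [R1 [R2 id]]]] * [R2 id]]]
  [R0 [R0 [R1 [R2 id]]] - [R1 id - [R1 [R1 [R2 id]] * [R2 id]]]]
  [R0 [R0 [R1 [R2 id]]] - [R1 [R1 id - [R1 [R2 id]]] * [R2 id]]]
  [R0 [R0 [R1 id - [R1 [R2 id]]]] - [R1 [R1 [R2 id]] * [R2 id]]]
  [R0 [R0 [R0 [R1 [R2 id]]] - [R1 [R2 id]]] - [R1 [R1 [R2 id]] * [R2 id]]]

7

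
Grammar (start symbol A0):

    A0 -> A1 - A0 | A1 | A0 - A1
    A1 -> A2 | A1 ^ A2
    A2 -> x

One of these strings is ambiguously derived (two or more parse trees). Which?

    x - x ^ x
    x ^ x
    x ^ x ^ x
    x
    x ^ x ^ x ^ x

x - x ^ x: 2 trees
x ^ x: 1 tree
x ^ x ^ x: 1 tree
x: 1 tree
x ^ x ^ x ^ x: 1 tree

x - x ^ x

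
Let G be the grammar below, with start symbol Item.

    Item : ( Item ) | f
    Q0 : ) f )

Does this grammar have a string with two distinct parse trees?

Unambiguous

Only Item is reachable from Item; ignoring the rest: L(Item) is { openⁿ atom closeⁿ : n ≥ 0 }. The bracket depth fixes n, and the derivation is forced at every step.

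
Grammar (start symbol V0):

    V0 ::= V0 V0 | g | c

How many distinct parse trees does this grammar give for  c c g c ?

Parse trees for c c g c:
  [V0 [V0 c] [V0 [V0 c] [V0 [V0 g] [V0 c]]]]
  [V0 [V0 c] [V0 [V0 [V0 c] [V0 g]] [V0 c]]]
  [V0 [V0 [V0 c] [V0 c]] [V0 [V0 g] [V0 c]]]
  [V0 [V0 [V0 c] [V0 [V0 c] [V0 g]]] [V0 c]]
  [V0 [V0 [V0 [V0 c] [V0 c]] [V0 g]] [V0 c]]

5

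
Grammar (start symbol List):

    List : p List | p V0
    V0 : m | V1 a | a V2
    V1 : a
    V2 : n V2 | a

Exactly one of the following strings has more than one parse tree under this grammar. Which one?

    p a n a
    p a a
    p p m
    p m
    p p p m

p a n a: 1 tree
p a a: 2 trees
p p m: 1 tree
p m: 1 tree
p p p m: 1 tree

p a a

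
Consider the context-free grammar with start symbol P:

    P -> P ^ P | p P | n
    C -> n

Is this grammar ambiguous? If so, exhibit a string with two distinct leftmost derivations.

Ambiguous

Witness: p n ^ n

Derivation 1: P ⇒ P ^ P ⇒ p P ^ P ⇒ p n ^ P ⇒ p n ^ n
Derivation 2: P ⇒ p P ⇒ p P ^ P ⇒ p n ^ P ⇒ p n ^ n

Two distinct leftmost derivations for the same string.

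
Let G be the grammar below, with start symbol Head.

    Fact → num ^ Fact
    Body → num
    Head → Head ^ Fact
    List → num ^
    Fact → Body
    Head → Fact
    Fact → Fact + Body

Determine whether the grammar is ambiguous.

Witness: num ^ num

Derivation 1: Head ⇒ Head ^ Fact ⇒ Fact ^ Fact ⇒ Body ^ Fact ⇒ num ^ Fact ⇒ num ^ Body ⇒ num ^ num
Derivation 2: Head ⇒ Fact ⇒ num ^ Fact ⇒ num ^ Body ⇒ num ^ num

Two distinct leftmost derivations for the same string.

Ambiguous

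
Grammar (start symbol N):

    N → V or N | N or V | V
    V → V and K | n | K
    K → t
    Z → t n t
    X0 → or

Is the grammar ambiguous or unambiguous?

Witness: n or n

Derivation 1: N ⇒ V or N ⇒ n or N ⇒ n or V ⇒ n or n
Derivation 2: N ⇒ N or V ⇒ V or V ⇒ n or V ⇒ n or n

Two distinct leftmost derivations for the same string.

Ambiguous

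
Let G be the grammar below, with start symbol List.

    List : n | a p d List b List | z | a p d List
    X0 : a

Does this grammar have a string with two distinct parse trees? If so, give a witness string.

Witness: a p d a p d n b n

Derivation 1: List ⇒ a p d List b List ⇒ a p d a p d List b List ⇒ a p d a p d n b List ⇒ a p d a p d n b n
Derivation 2: List ⇒ a p d List ⇒ a p d a p d List b List ⇒ a p d a p d n b List ⇒ a p d a p d n b n

Two distinct leftmost derivations for the same string.

Ambiguous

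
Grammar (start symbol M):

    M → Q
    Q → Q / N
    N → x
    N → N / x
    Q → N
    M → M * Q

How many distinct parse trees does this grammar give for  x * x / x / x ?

4

Parse trees for x * x / x / x:
  [M [M [Q [N x]]] * [Q [Q [N x]] / [N [N x] / x]]]
  [M [M [Q [N x]]] * [Q [Q [Q [N x]] / [N x]] / [N x]]]
  [M [M [Q [N x]]] * [Q [Q [N [N x] / x]] / [N x]]]
  [M [M [Q [N x]]] * [Q [N [N [N x] / x] / x]]]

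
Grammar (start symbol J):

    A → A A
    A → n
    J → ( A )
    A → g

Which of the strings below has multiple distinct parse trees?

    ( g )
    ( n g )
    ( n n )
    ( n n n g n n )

( g ): 1 tree
( n g ): 1 tree
( n n ): 1 tree
( n n n g n n ): 42 trees

( n n n g n n )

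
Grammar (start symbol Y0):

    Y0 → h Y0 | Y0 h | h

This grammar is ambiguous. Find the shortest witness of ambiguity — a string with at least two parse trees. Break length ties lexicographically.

h h

length 1: no string has ≥2 trees
length 2: h h has 2 parse trees

Two derivations of h h:
  Y0 ⇒ h Y0 ⇒ h h
  Y0 ⇒ Y0 h ⇒ h h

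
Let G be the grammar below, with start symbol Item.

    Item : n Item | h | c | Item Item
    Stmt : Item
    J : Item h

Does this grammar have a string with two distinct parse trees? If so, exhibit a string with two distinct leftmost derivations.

Witness: c c c

Derivation 1: Item ⇒ Item Item ⇒ c Item ⇒ c Item Item ⇒ c c Item ⇒ c c c
Derivation 2: Item ⇒ Item Item ⇒ Item Item Item ⇒ c Item Item ⇒ c c Item ⇒ c c c

Two distinct leftmost derivations for the same string.

Ambiguous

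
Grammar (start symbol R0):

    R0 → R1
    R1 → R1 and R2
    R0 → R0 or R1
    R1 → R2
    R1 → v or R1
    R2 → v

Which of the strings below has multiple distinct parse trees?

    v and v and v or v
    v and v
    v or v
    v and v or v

v and v and v or v: 1 tree
v and v: 1 tree
v or v: 2 trees
v and v or v: 1 tree

v or v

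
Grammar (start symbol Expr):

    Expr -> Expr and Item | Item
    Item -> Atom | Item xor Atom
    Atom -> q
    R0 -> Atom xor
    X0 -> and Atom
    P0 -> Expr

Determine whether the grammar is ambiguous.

Only Expr, Item, Atom are reachable from Expr; ignoring the rest: This is a standard precedence ladder (Expr over Item over Atom), with each level left-recursive on its own operator ('and' at Expr, 'xor' at Item). That structure is LR(1), hence unambiguous.

Unambiguous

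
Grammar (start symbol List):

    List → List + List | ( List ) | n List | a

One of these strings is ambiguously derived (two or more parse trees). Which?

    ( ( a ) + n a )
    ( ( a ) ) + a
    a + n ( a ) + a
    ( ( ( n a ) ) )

( ( a ) + n a ): 1 tree
( ( a ) ) + a: 1 tree
a + n ( a ) + a: 3 trees
( ( ( n a ) ) ): 1 tree

a + n ( a ) + a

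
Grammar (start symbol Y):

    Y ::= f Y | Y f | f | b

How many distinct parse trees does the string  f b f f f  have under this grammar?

4

Parse trees for f b f f f:
  [Y f [Y [Y [Y [Y b] f] f] f]]
  [Y [Y f [Y [Y [Y b] f] f]] f]
  [Y [Y [Y f [Y [Y b] f]] f] f]
  [Y [Y [Y [Y f [Y b]] f] f] f]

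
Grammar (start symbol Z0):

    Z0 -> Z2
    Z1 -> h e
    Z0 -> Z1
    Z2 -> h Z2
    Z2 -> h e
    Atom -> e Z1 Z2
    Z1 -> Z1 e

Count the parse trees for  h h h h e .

Parse trees for h h h h e:
  [Z0 [Z2 h [Z2 h [Z2 h [Z2 h e]]]]]

1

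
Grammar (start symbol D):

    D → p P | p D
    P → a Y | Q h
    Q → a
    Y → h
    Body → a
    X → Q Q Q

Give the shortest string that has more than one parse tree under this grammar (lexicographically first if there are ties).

p a h

length 3: p a h has 2 parse trees

Two derivations of p a h:
  D ⇒ p P ⇒ p a Y ⇒ p a h
  D ⇒ p P ⇒ p Q h ⇒ p a h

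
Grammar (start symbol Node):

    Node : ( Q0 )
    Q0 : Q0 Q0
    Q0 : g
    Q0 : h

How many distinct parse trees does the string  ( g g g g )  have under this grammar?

5

Parse trees for ( g g g g ):
  [Node ( [Q0 [Q0 g] [Q0 [Q0 g] [Q0 [Q0 g] [Q0 g]]]] )]
  [Node ( [Q0 [Q0 g] [Q0 [Q0 [Q0 g] [Q0 g]] [Q0 g]]] )]
  [Node ( [Q0 [Q0 [Q0 g] [Q0 g]] [Q0 [Q0 g] [Q0 g]]] )]
  [Node ( [Q0 [Q0 [Q0 g] [Q0 [Q0 g] [Q0 g]]] [Q0 g]] )]
  [Node ( [Q0 [Q0 [Q0 [Q0 g] [Q0 g]] [Q0 g]] [Q0 g]] )]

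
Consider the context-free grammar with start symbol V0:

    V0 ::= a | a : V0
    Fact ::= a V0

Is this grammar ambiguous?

Unambiguous

Only V0 is reachable from V0; ignoring the rest: Right-recursive list with a separator: after each atom, whether the separator follows determines the rule. One parse per string.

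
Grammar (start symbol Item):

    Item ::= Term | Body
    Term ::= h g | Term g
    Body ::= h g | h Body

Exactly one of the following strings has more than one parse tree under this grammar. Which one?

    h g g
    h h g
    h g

h g g: 1 tree
h h g: 1 tree
h g: 2 trees

h g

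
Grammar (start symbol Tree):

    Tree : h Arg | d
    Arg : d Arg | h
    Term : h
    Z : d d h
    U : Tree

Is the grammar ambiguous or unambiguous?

Unambiguous

(Term, Z, U are unreachable from Tree, so their rules don't affect L(Tree).) Restricted to the reachable nonterminals, every rule has the form A → t or A → t B, and no two rules for the same A share a first terminal. The grammar encodes a DFA — one run per string.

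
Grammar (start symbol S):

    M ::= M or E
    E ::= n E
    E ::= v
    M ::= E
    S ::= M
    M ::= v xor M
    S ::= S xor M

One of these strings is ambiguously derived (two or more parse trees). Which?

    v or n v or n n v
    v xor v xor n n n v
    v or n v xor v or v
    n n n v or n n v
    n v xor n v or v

v or n v or n n v: 1 tree
v xor v xor n n n v: 4 trees
v or n v xor v or v: 1 tree
n n n v or n n v: 1 tree
n v xor n v or v: 1 tree

v xor v xor n n n v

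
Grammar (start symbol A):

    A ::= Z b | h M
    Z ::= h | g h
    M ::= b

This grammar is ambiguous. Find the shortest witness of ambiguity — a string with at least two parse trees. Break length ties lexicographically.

length 2: h b has 2 parse trees

Two derivations of h b:
  A ⇒ Z b ⇒ h b
  A ⇒ h M ⇒ h b

h b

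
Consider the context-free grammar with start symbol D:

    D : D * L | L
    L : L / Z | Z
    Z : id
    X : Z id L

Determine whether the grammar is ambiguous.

(X is unreachable from D, so its rules don't affect L(D).) This is a standard precedence ladder (D over L over Z), with each level left-recursive on its own operator ('*' at D, '/' at L). That structure is LR(1), hence unambiguous.

Unambiguous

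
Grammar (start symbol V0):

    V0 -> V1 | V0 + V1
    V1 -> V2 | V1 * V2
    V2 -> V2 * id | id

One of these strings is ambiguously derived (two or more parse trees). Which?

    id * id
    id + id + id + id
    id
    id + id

id * id: 2 trees
id + id + id + id: 1 tree
id: 1 tree
id + id: 1 tree

id * id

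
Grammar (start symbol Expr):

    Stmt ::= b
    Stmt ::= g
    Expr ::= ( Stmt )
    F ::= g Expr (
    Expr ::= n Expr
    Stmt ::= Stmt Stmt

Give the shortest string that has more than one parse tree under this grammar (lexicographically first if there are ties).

length 3: no string has ≥2 trees
length 4: no string has ≥2 trees
length 5: ( b b b ) has 2 parse trees

Two derivations of ( b b b ):
  Expr ⇒ ( Stmt ) ⇒ ( Stmt Stmt ) ⇒ ( b Stmt ) ⇒ ( b Stmt Stmt ) ⇒ ( b b Stmt ) ⇒ ( b b b )
  Expr ⇒ ( Stmt ) ⇒ ( Stmt Stmt ) ⇒ ( Stmt Stmt Stmt ) ⇒ ( b Stmt Stmt ) ⇒ ( b b Stmt ) ⇒ ( b b b )

( b b b )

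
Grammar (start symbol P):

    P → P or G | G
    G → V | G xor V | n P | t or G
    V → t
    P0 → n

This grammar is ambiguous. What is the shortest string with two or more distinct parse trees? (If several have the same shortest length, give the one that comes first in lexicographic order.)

length 1: no string has ≥2 trees
length 2: no string has ≥2 trees
length 3: t or t has 2 parse trees

Two derivations of t or t:
  P ⇒ P or G ⇒ G or G ⇒ V or G ⇒ t or G ⇒ t or V ⇒ t or t
  P ⇒ G ⇒ t or G ⇒ t or V ⇒ t or t

t or t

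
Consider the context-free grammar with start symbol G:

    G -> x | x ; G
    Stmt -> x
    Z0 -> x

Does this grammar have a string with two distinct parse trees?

Unambiguous

Only G is reachable from G; ignoring the rest: Right-recursive list with a separator: after each atom, whether the separator follows determines the rule. One parse per string.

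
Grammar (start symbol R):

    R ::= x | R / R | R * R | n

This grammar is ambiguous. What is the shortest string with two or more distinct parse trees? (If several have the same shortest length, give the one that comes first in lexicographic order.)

n * n * n

length 1: no string has ≥2 trees
length 3: no string has ≥2 trees
length 5: n * n * n has 2 parse trees

Two derivations of n * n * n:
  R ⇒ R * R ⇒ R * R * R ⇒ n * R * R ⇒ n * n * R ⇒ n * n * n
  R ⇒ R * R ⇒ n * R ⇒ n * R * R ⇒ n * n * R ⇒ n * n * n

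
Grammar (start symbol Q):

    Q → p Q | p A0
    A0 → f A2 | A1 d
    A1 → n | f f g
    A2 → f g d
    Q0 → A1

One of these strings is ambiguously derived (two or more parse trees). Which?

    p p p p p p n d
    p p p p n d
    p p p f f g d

p p p p p p n d: 1 tree
p p p p n d: 1 tree
p p p f f g d: 2 trees

p p p f f g d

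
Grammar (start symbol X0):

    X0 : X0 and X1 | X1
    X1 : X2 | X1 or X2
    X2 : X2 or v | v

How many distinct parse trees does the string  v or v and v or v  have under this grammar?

Parse trees for v or v and v or v:
  [X0 [X0 [X1 [X2 [X2 v] or v]]] and [X1 [X2 [X2 v] or v]]]
  [X0 [X0 [X1 [X2 [X2 v] or v]]] and [X1 [X1 [X2 v]] or [X2 v]]]
  [X0 [X0 [X1 [X1 [X2 v]] or [X2 v]]] and [X1 [X2 [X2 v] or v]]]
  [X0 [X0 [X1 [X1 [X2 v]] or [X2 v]]] and [X1 [X1 [X2 v]] or [X2 v]]]

4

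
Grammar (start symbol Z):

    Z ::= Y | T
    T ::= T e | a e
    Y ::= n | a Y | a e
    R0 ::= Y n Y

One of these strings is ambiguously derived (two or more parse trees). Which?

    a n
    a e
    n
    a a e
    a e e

a n: 1 tree
a e: 2 trees
n: 1 tree
a a e: 1 tree
a e e: 1 tree

a e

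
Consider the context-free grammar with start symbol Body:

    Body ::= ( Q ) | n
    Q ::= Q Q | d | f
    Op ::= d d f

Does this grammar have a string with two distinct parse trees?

Witness: ( d d d )

Derivation 1: Body ⇒ ( Q ) ⇒ ( Q Q ) ⇒ ( Q Q Q ) ⇒ ( d Q Q ) ⇒ ( d d Q ) ⇒ ( d d d )
Derivation 2: Body ⇒ ( Q ) ⇒ ( Q Q ) ⇒ ( d Q ) ⇒ ( d Q Q ) ⇒ ( d d Q ) ⇒ ( d d d )

Two distinct leftmost derivations for the same string.

Ambiguous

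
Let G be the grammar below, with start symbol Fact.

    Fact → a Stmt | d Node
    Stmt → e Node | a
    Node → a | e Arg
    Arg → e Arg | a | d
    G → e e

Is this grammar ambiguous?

Unambiguous

Only Fact, Stmt, Node, Arg are reachable from Fact; ignoring the rest: Restricted to the reachable nonterminals, every rule has the form A → t or A → t B, and no two rules for the same A share a first terminal. The grammar encodes a DFA — one run per string.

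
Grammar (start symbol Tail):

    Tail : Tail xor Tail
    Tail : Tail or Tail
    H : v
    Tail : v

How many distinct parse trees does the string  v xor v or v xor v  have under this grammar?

Parse trees for v xor v or v xor v:
  [Tail [Tail v] xor [Tail [Tail [Tail v] or [Tail v]] xor [Tail v]]]
  [Tail [Tail v] xor [Tail [Tail v] or [Tail [Tail v] xor [Tail v]]]]
  [Tail [Tail [Tail v] xor [Tail [Tail v] or [Tail v]]] xor [Tail v]]
  [Tail [Tail [Tail [Tail v] xor [Tail v]] or [Tail v]] xor [Tail v]]
  [Tail [Tail [Tail v] xor [Tail v]] or [Tail [Tail v] xor [Tail v]]]

5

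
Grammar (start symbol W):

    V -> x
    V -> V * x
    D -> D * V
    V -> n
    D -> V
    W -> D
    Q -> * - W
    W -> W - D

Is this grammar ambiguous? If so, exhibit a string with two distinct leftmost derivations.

Witness: n * x

Derivation 1: W ⇒ D ⇒ D * V ⇒ V * V ⇒ n * V ⇒ n * x
Derivation 2: W ⇒ D ⇒ V ⇒ V * x ⇒ n * x

Two distinct leftmost derivations for the same string.

Ambiguous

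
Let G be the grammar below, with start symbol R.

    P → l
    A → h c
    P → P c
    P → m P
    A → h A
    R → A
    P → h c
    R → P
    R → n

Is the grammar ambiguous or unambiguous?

Witness: h c

Derivation 1: R ⇒ A ⇒ h c
Derivation 2: R ⇒ P ⇒ h c

Two distinct leftmost derivations for the same string.

Ambiguous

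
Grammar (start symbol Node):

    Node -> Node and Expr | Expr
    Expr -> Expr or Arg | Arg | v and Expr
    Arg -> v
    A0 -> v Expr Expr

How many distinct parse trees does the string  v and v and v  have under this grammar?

4

Parse trees for v and v and v:
  [Node [Node [Expr [Arg v]]] and [Expr v and [Expr [Arg v]]]]
  [Node [Node [Node [Expr [Arg v]]] and [Expr [Arg v]]] and [Expr [Arg v]]]
  [Node [Node [Expr v and [Expr [Arg v]]]] and [Expr [Arg v]]]
  [Node [Expr v and [Expr v and [Expr [Arg v]]]]]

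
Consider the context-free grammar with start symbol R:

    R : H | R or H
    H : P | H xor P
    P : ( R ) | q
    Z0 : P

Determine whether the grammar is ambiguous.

Only R, H, P are reachable from R; ignoring the rest: R → R or H | H  ;  H → H xor P | P  — a left-associative chain with P at the bottom. Each string factors uniquely by precedence.

Unambiguous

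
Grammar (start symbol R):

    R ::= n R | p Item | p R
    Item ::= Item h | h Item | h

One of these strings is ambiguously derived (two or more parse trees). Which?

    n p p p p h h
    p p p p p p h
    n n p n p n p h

n p p p p h h: 2 trees
p p p p p p h: 1 tree
n n p n p n p h: 1 tree

n p p p p h h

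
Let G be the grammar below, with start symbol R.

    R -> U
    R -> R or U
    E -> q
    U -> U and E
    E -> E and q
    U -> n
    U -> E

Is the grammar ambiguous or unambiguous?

Witness: q and q

Derivation 1: R ⇒ U ⇒ U and E ⇒ E and E ⇒ q and E ⇒ q and q
Derivation 2: R ⇒ U ⇒ E ⇒ E and q ⇒ q and q

Two distinct leftmost derivations for the same string.

Ambiguous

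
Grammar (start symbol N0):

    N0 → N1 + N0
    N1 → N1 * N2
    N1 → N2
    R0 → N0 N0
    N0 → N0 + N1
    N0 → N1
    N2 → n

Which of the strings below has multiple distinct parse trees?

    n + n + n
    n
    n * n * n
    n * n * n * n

n + n + n

n + n + n: 4 trees
n: 1 tree
n * n * n: 1 tree
n * n * n * n: 1 tree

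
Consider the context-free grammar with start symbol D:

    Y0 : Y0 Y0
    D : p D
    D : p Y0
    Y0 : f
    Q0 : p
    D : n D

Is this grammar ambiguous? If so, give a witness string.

Ambiguous

Witness: p f f f

Derivation 1: D ⇒ p Y0 ⇒ p Y0 Y0 ⇒ p Y0 Y0 Y0 ⇒ p f Y0 Y0 ⇒ p f f Y0 ⇒ p f f f
Derivation 2: D ⇒ p Y0 ⇒ p Y0 Y0 ⇒ p f Y0 ⇒ p f Y0 Y0 ⇒ p f f Y0 ⇒ p f f f

Two distinct leftmost derivations for the same string.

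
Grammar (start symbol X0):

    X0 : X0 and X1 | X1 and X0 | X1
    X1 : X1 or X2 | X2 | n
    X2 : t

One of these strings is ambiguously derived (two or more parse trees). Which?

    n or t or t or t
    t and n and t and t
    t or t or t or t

t and n and t and t

n or t or t or t: 1 tree
t and n and t and t: 8 trees
t or t or t or t: 1 tree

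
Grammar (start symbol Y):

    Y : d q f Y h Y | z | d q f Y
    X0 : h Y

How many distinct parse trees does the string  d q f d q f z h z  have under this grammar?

2

Parse trees for d q f d q f z h z:
  [Y d q f [Y d q f [Y z]] h [Y z]]
  [Y d q f [Y d q f [Y z] h [Y z]]]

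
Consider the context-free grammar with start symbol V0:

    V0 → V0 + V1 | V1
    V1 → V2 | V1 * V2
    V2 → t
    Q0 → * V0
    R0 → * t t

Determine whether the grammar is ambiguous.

Only V0, V1, V2 are reachable from V0; ignoring the rest: V0 → V0 + V1 | V1  ;  V1 → V1 * V2 | V2  — a left-associative chain with V2 at the bottom. Each string factors uniquely by precedence.

Unambiguous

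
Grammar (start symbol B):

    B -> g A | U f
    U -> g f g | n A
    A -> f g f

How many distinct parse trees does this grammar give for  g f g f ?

Parse trees for g f g f:
  [B g [A f g f]]
  [B [U g f g] f]

2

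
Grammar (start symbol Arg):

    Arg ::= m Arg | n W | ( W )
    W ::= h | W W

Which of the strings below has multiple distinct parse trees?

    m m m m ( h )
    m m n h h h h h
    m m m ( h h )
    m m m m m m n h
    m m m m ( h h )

m m m m ( h ): 1 tree
m m n h h h h h: 14 trees
m m m ( h h ): 1 tree
m m m m m m n h: 1 tree
m m m m ( h h ): 1 tree

m m n h h h h h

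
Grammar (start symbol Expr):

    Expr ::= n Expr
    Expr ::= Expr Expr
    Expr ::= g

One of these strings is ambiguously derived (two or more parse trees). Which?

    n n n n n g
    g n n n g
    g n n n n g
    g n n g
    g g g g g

n n n n n g: 1 tree
g n n n g: 1 tree
g n n n n g: 1 tree
g n n g: 1 tree
g g g g g: 14 trees

g g g g g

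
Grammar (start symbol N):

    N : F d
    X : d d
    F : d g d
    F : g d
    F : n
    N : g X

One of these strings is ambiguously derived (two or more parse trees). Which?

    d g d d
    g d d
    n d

g d d

d g d d: 1 tree
g d d: 2 trees
n d: 1 tree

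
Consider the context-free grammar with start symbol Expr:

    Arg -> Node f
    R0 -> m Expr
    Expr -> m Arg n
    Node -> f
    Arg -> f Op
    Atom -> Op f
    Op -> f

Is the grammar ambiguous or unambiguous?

Witness: m f f n

Derivation 1: Expr ⇒ m Arg n ⇒ m Node f n ⇒ m f f n
Derivation 2: Expr ⇒ m Arg n ⇒ m f Op n ⇒ m f f n

Two distinct leftmost derivations for the same string.

Ambiguous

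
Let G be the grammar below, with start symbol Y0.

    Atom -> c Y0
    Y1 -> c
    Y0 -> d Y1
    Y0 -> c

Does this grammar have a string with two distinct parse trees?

Only Y0, Y1 are reachable from Y0; ignoring the rest: Restricted to the reachable nonterminals, every rule has the form A → t or A → t B, and no two rules for the same A share a first terminal. The grammar encodes a DFA — one run per string.

Unambiguous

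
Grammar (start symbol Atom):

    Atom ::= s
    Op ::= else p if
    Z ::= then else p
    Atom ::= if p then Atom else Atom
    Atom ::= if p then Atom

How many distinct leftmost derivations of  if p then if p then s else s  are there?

Parse trees for if p then if p then s else s:
  [Atom if p then [Atom if p then [Atom s]] else [Atom s]]
  [Atom if p then [Atom if p then [Atom s] else [Atom s]]]

2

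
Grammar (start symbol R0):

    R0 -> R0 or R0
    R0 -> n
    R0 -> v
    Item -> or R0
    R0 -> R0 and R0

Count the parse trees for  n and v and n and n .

Parse trees for n and v and n and n:
  [R0 [R0 n] and [R0 [R0 v] and [R0 [R0 n] and [R0 n]]]]
  [R0 [R0 n] and [R0 [R0 [R0 v] and [R0 n]] and [R0 n]]]
  [R0 [R0 [R0 n] and [R0 v]] and [R0 [R0 n] and [R0 n]]]
  [R0 [R0 [R0 n] and [R0 [R0 v] and [R0 n]]] and [R0 n]]
  [R0 [R0 [R0 [R0 n] and [R0 v]] and [R0 n]] and [R0 n]]

5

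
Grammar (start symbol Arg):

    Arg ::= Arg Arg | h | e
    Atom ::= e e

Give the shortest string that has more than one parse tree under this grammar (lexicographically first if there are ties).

e e e

length 1: no string has ≥2 trees
length 2: no string has ≥2 trees
length 3: e e e has 2 parse trees

Two derivations of e e e:
  Arg ⇒ Arg Arg ⇒ Arg Arg Arg ⇒ e Arg Arg ⇒ e e Arg ⇒ e e e
  Arg ⇒ Arg Arg ⇒ e Arg ⇒ e Arg Arg ⇒ e e Arg ⇒ e e e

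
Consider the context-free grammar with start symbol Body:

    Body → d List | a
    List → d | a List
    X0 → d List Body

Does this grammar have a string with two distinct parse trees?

Unambiguous

Only Body, List are reachable from Body; ignoring the rest: Each reachable nonterminal has at most one production per leading terminal, and all productions are right-linear; the derivation is determined token-by-token.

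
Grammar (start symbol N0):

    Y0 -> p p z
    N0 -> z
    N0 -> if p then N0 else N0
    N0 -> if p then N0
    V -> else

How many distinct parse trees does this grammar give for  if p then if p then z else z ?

2

Parse trees for if p then if p then z else z:
  [N0 if p then [N0 if p then [N0 z]] else [N0 z]]
  [N0 if p then [N0 if p then [N0 z] else [N0 z]]]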